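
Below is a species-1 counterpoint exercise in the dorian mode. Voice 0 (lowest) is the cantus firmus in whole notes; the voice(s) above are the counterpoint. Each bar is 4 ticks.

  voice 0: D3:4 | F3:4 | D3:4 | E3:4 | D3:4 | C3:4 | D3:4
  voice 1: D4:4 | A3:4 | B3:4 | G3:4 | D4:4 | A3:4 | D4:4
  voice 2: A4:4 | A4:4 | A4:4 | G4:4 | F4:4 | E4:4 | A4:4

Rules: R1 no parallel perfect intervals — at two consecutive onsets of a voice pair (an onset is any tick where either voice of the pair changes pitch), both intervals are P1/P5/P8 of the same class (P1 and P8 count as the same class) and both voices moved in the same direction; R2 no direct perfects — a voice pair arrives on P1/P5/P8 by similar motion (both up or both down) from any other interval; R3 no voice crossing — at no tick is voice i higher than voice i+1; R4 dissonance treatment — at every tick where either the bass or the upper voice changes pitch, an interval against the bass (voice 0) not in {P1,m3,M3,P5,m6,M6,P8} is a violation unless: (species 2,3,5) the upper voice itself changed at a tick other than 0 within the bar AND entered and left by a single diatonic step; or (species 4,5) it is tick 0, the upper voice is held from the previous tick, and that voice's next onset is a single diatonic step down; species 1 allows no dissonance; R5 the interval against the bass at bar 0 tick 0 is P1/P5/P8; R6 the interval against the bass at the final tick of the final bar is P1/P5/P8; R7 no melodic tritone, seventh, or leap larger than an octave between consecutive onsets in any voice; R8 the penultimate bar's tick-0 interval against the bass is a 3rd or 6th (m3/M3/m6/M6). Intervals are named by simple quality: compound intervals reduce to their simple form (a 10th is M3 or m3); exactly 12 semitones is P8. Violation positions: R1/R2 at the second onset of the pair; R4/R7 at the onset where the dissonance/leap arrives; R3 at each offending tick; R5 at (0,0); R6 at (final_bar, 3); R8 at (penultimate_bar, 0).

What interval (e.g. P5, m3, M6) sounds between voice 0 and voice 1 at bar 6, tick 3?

P8

voice 0=D3 voice 1=D4 -> P8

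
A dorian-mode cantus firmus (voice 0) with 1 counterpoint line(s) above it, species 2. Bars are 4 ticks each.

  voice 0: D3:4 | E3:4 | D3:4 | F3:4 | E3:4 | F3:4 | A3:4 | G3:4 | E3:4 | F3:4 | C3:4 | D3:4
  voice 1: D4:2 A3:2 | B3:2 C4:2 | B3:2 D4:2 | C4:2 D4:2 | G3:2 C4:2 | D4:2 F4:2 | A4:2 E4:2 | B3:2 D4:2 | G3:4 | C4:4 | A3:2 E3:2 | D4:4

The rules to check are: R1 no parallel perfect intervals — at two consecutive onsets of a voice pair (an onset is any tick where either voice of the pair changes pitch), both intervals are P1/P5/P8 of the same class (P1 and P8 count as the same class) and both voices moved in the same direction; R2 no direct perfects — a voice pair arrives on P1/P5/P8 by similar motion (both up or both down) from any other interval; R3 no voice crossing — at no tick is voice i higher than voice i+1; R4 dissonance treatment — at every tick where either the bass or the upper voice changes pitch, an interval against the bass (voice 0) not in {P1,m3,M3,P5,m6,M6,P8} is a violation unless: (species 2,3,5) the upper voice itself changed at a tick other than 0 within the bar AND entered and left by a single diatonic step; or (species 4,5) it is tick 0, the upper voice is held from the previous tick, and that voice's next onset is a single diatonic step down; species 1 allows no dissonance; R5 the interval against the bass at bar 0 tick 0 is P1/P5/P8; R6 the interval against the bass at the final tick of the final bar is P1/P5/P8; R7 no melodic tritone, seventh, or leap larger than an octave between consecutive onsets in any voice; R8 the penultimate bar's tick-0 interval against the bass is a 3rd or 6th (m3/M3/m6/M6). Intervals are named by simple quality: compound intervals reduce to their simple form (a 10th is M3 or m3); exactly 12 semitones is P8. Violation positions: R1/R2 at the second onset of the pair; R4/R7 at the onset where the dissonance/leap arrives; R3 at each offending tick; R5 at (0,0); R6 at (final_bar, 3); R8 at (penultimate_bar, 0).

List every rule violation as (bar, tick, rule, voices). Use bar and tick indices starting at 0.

(1, 0, R1, (0, 1))
(6, 0, R1, (0, 1))
(9, 0, R2, (0, 1))
(11, 0, R2, (0, 1))
(11, 0, R7, (1,))

bar 0: v0=D3 v1=D4 downbeat P8
bar 1: v0=E3 v1=B3 downbeat P5
bar 2: v0=D3 v1=B3 downbeat M6
bar 3: v0=F3 v1=C4 downbeat P5
bar 4: v0=E3 v1=G3 downbeat m3
bar 5: v0=F3 v1=D4 downbeat M6
bar 6: v0=A3 v1=A4 downbeat P8
bar 7: v0=G3 v1=B3 downbeat M3
bar 8: v0=E3 v1=G3 downbeat m3
bar 9: v0=F3 v1=C4 downbeat P5
bar 10: v0=C3 v1=A3 downbeat M6
bar 11: v0=D3 v1=D4 downbeat P8
  -> R1 @ bar 1 tick 0 v(0, 1): D3/A3 P5 -> E3/B3 P5 similar
  -> R1 @ bar 6 tick 0 v(0, 1): F3/F4 P8 -> A3/A4 P8 similar
  -> R2 @ bar 9 tick 0 v(0, 1): E3/G3 m3 -> F3/C4 P5 similar
  -> R2 @ bar 11 tick 0 v(0, 1): C3/E3 M3 -> D3/D4 P8 similar
  -> R7 @ bar 11 tick 0 v(1,): E3->D4 leap 10st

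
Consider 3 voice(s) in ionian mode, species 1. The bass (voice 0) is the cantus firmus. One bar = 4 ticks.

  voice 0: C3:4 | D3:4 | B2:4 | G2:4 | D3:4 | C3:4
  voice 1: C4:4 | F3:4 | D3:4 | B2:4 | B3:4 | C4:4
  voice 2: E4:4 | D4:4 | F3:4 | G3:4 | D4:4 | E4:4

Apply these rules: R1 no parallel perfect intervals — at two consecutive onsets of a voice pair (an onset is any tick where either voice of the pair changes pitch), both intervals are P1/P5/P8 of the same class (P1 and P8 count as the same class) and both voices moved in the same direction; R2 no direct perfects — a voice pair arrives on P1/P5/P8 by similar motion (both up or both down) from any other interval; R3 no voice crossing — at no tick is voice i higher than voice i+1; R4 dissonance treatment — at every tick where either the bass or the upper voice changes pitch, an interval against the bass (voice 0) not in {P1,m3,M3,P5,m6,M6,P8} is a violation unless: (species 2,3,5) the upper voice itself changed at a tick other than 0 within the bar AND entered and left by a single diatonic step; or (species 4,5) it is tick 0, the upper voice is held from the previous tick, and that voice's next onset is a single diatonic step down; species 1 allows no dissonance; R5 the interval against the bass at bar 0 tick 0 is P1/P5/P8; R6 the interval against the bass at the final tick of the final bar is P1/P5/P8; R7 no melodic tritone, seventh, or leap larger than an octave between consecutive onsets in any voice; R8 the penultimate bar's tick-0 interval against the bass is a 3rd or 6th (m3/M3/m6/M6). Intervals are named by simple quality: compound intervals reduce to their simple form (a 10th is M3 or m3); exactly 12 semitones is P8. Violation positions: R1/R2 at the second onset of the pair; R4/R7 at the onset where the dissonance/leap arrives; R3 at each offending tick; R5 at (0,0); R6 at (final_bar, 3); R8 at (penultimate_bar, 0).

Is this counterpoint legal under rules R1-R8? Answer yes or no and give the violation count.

No (5 violations)

bar 0: v0=C3 v1=C4 v2=E4 (M3)
bar 1: v0=D3 v1=F3 v2=D4 (P8)
bar 2: v0=B2 v1=D3 v2=F3 (TT)
bar 3: v0=G2 v1=B2 v2=G3 (P8)
bar 4: v0=D3 v1=B3 v2=D4 (P8)
bar 5: v0=C3 v1=C4 v2=E4 (M3)
  R5 @ bar0.0: opens on M3
  R4 @ bar2.0: B2/F3 TT untreated
  R1 @ bar4.0: G2/G3 P8 -> D3/D4 P8 similar
  R8 @ bar4.0: penult P8 not 3rd/6th
  R6 @ bar5.3: closes on M3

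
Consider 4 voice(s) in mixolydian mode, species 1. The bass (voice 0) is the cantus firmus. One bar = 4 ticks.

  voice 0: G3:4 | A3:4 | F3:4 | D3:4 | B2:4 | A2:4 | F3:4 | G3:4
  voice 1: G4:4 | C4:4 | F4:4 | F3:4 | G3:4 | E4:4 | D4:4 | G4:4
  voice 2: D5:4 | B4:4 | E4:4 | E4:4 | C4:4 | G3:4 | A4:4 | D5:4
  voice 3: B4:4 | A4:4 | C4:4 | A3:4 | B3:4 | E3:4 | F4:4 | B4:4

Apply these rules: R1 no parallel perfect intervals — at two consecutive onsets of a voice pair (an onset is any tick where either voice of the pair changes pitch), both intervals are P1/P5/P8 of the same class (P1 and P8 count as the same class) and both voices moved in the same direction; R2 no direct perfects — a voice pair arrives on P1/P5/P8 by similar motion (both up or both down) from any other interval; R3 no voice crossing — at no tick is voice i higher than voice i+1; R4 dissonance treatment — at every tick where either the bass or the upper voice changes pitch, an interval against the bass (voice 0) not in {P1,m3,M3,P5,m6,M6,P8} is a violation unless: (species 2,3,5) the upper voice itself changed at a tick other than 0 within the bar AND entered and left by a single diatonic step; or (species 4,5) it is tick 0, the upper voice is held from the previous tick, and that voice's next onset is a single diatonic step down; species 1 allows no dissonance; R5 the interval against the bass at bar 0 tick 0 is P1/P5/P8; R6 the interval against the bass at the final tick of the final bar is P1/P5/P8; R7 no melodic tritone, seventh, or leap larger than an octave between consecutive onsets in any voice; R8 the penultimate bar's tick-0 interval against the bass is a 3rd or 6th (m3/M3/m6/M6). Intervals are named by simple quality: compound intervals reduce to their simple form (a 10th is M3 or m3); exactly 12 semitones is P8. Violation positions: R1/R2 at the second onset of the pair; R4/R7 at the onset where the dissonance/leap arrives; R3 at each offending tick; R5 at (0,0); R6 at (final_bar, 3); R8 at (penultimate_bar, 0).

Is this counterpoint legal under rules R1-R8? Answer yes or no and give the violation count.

bar 0: v0=G3 v1=G4 v2=D5 v3=B4 (M3)
bar 1: v0=A3 v1=C4 v2=B4 v3=A4 (P8)
bar 2: v0=F3 v1=F4 v2=E4 v3=C4 (P5)
bar 3: v0=D3 v1=F3 v2=E4 v3=A3 (P5)
bar 4: v0=B2 v1=G3 v2=C4 v3=B3 (P8)
bar 5: v0=A2 v1=E4 v2=G3 v3=E3 (P5)
bar 6: v0=F3 v1=D4 v2=A4 v3=F4 (P8)
bar 7: v0=G3 v1=G4 v2=D5 v3=B4 (M3)
  R3 @ bar0.0: D5 above B4
  R5 @ bar0.0: opens on M3
  R3 @ bar0.1: D5 above B4
  R3 @ bar0.2: D5 above B4
  R3 @ bar0.3: D5 above B4
  R3 @ bar1.0: B4 above A4
  R4 @ bar1.0: A3/B4 M2 untreated
  R3 @ bar1.1: B4 above A4
  R3 @ bar1.2: B4 above A4
  R3 @ bar1.3: B4 above A4
  R2 @ bar2.0: A3/A4 P8 -> F3/C4 P5 similar
  R3 @ bar2.0: F4 above E4
  R3 @ bar2.0: E4 above C4
  R4 @ bar2.0: F3/E4 M7 untreated
  R3 @ bar2.1: F4 above E4
  R3 @ bar2.1: E4 above C4
  R3 @ bar2.2: F4 above E4
  R3 @ bar2.2: E4 above C4
  R3 @ bar2.3: F4 above E4
  R3 @ bar2.3: E4 above C4
  R1 @ bar3.0: F3/C4 P5 -> D3/A3 P5 similar
  R3 @ bar3.0: E4 above A3
  R4 @ bar3.0: D3/E4 M2 untreated
  R3 @ bar3.1: E4 above A3
  R3 @ bar3.2: E4 above A3
  R3 @ bar3.3: E4 above A3
  R3 @ bar4.0: C4 above B3
  R4 @ bar4.0: B2/C4 m2 untreated
  R3 @ bar4.1: C4 above B3
  R3 @ bar4.2: C4 above B3
  R3 @ bar4.3: C4 above B3
  R2 @ bar5.0: B2/B3 P8 -> A2/E3 P5 similar
  R3 @ bar5.0: E4 above G3
  R3 @ bar5.0: G3 above E3
  R4 @ bar5.0: A2/G3 m7 untreated
  R3 @ bar5.1: E4 above G3
  R3 @ bar5.1: G3 above E3
  R3 @ bar5.2: E4 above G3
  R3 @ bar5.2: G3 above E3
  R3 @ bar5.3: E4 above G3
  R3 @ bar5.3: G3 above E3
  R2 @ bar6.0: A2/E3 P5 -> F3/F4 P8 similar
  R3 @ bar6.0: A4 above F4
  R7 @ bar6.0: G3->A4 leap 14st
  R7 @ bar6.0: E3->F4 leap 13st
  R8 @ bar6.0: penult P8 not 3rd/6th
  R3 @ bar6.1: A4 above F4
  R3 @ bar6.2: A4 above F4
  R3 @ bar6.3: A4 above F4
  R1 @ bar7.0: D4/A4 P5 -> G4/D5 P5 similar
  R2 @ bar7.0: F3/D4 M6 -> G3/G4 P8 similar
  R2 @ bar7.0: F3/A4 M3 -> G3/D5 P5 similar
  R3 @ bar7.0: D5 above B4
  R7 @ bar7.0: F4->B4 leap 6st
  R3 @ bar7.1: D5 above B4
  R3 @ bar7.2: D5 above B4
  R3 @ bar7.3: D5 above B4
  R6 @ bar7.3: closes on M3

No (58 violations)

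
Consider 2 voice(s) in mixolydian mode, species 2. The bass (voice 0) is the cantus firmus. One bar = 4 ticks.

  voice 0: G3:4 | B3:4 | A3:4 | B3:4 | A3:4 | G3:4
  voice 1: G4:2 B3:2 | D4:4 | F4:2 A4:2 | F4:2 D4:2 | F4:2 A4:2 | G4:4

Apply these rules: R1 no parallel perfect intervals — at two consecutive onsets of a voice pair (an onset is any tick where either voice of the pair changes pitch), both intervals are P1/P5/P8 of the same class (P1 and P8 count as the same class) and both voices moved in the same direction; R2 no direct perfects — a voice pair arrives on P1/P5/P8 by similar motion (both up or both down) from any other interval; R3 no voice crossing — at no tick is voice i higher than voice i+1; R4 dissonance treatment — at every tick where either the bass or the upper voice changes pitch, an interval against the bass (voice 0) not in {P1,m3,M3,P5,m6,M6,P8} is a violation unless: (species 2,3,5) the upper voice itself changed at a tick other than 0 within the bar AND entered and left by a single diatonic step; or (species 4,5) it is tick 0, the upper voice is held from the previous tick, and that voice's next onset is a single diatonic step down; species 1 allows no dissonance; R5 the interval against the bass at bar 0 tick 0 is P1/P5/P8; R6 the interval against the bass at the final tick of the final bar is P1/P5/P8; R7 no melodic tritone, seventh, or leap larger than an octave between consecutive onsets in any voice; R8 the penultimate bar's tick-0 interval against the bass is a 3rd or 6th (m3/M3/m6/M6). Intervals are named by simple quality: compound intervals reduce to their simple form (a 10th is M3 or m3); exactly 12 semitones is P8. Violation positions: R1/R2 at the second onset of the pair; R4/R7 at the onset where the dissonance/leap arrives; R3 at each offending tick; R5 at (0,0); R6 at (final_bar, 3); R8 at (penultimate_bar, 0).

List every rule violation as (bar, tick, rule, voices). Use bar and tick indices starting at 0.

(3, 0, R4, (0, 1))
(5, 0, R1, (0, 1))

bar 0: v0=G3 v1=G4 downbeat P8
bar 1: v0=B3 v1=D4 downbeat m3
bar 2: v0=A3 v1=F4 downbeat m6
bar 3: v0=B3 v1=F4 downbeat TT
bar 4: v0=A3 v1=F4 downbeat m6
bar 5: v0=G3 v1=G4 downbeat P8
  -> R4 @ bar 3 tick 0 v(0, 1): B3/F4 TT untreated
  -> R1 @ bar 5 tick 0 v(0, 1): A3/A4 P8 -> G3/G4 P8 similar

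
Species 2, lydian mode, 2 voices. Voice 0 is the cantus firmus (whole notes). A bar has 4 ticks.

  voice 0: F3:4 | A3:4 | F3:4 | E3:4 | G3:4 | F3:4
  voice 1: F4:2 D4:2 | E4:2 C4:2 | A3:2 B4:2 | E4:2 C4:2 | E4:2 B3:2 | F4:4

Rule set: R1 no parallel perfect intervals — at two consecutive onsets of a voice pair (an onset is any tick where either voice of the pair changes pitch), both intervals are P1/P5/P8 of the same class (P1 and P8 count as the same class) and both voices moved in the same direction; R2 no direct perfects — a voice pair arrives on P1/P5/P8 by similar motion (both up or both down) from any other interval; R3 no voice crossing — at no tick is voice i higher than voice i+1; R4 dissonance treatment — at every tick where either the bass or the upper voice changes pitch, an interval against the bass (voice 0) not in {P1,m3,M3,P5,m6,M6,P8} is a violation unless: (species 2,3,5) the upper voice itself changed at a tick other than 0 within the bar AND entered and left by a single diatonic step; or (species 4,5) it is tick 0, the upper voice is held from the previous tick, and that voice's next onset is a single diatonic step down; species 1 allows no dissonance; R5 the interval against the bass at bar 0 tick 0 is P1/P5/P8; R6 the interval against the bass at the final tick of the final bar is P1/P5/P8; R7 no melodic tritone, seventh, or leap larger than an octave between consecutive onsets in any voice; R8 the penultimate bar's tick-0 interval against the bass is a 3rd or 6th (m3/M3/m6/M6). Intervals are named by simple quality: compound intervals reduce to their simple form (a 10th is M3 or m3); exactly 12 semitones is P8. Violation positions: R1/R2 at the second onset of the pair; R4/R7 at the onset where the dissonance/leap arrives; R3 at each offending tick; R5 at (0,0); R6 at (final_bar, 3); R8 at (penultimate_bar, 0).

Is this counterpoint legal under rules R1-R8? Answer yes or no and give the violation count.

No (5 violations)

bar 0: v0=F3 v1=F4 (P8)
bar 1: v0=A3 v1=E4 (P5)
bar 2: v0=F3 v1=A3 (M3)
bar 3: v0=E3 v1=E4 (P8)
bar 4: v0=G3 v1=E4 (M6)
bar 5: v0=F3 v1=F4 (P8)
  R2 @ bar1.0: F3/D4 M6 -> A3/E4 P5 similar
  R4 @ bar2.2: F3/B4 TT untreated
  R7 @ bar2.2: A3->B4 leap 14st
  R2 @ bar3.0: F3/B4 TT -> E3/E4 P8 similar
  R7 @ bar5.0: B3->F4 leap 6st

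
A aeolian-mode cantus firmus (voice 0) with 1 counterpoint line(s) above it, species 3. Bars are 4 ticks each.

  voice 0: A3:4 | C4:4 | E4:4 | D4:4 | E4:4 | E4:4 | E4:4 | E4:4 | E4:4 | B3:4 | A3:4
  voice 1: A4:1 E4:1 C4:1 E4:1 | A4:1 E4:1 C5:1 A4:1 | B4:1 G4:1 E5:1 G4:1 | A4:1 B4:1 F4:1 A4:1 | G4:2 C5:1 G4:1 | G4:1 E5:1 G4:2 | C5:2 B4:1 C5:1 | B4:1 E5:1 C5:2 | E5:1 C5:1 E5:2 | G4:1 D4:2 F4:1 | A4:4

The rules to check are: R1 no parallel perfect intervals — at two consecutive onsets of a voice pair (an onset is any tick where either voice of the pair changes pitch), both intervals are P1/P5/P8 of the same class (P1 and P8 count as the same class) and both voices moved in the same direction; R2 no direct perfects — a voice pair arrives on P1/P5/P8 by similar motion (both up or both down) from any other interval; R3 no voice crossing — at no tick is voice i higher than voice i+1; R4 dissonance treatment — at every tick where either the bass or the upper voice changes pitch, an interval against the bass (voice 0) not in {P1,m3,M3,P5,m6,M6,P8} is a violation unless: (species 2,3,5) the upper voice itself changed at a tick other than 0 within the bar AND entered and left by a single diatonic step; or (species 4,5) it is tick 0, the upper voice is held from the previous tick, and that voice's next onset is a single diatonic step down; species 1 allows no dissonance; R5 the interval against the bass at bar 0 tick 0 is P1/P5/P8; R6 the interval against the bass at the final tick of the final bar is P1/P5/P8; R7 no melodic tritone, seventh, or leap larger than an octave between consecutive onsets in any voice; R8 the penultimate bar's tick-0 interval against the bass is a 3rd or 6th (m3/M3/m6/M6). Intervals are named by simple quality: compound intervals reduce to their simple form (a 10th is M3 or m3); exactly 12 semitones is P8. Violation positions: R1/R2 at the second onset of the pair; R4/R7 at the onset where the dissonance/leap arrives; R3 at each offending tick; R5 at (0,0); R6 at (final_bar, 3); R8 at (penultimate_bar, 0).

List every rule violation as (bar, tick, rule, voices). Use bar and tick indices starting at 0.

(2, 0, R2, (0, 1))
(3, 2, R7, (1,))
(9, 3, R4, (0, 1))

bar 0: v0=A3 v1=A4 downbeat P8
bar 1: v0=C4 v1=A4 downbeat M6
bar 2: v0=E4 v1=B4 downbeat P5
bar 3: v0=D4 v1=A4 downbeat P5
bar 4: v0=E4 v1=G4 downbeat m3
bar 5: v0=E4 v1=G4 downbeat m3
bar 6: v0=E4 v1=C5 downbeat m6
bar 7: v0=E4 v1=B4 downbeat P5
bar 8: v0=E4 v1=E5 downbeat P8
bar 9: v0=B3 v1=G4 downbeat m6
bar 10: v0=A3 v1=A4 downbeat P8
  -> R2 @ bar 2 tick 0 v(0, 1): C4/A4 M6 -> E4/B4 P5 similar
  -> R7 @ bar 3 tick 2 v(1,): B4->F4 leap 6st
  -> R4 @ bar 9 tick 3 v(0, 1): B3/F4 TT untreated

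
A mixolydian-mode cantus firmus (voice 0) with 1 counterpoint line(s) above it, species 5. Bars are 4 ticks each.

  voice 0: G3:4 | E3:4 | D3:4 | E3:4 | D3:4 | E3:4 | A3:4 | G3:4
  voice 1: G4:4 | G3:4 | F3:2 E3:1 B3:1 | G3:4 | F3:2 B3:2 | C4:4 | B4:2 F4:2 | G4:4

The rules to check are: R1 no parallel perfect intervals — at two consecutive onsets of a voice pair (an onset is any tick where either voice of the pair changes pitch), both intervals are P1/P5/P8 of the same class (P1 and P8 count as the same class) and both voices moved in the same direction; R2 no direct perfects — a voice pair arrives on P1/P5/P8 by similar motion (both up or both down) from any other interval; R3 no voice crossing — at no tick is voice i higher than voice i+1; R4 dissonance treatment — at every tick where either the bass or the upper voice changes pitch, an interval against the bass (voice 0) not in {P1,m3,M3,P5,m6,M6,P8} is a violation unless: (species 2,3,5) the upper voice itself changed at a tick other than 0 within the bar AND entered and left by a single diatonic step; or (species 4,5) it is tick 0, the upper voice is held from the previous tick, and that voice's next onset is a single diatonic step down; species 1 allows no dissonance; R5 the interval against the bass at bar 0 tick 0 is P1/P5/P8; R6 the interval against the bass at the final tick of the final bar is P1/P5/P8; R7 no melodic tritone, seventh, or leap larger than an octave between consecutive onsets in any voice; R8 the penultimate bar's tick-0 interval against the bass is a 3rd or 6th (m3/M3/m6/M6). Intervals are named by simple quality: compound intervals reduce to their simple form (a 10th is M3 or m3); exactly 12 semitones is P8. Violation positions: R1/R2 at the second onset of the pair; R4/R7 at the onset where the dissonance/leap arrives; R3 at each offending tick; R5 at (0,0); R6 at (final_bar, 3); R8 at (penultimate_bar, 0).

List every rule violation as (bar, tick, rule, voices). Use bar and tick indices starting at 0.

bar 0: v0=G3 v1=G4 downbeat P8
bar 1: v0=E3 v1=G3 downbeat m3
bar 2: v0=D3 v1=F3 downbeat m3
bar 3: v0=E3 v1=G3 downbeat m3
bar 4: v0=D3 v1=F3 downbeat m3
bar 5: v0=E3 v1=C4 downbeat m6
bar 6: v0=A3 v1=B4 downbeat M2
bar 7: v0=G3 v1=G4 downbeat P8
  -> R4 @ bar 2 tick 2 v(0, 1): D3/E3 M2 untreated
  -> R7 @ bar 4 tick 2 v(1,): F3->B3 leap 6st
  -> R4 @ bar 6 tick 0 v(0, 1): A3/B4 M2 untreated
  -> R7 @ bar 6 tick 0 v(1,): C4->B4 leap 11st
  -> R8 @ bar 6 tick 0 v(0, 1): penult M2 not 3rd/6th
  -> R7 @ bar 6 tick 2 v(1,): B4->F4 leap 6st

(2, 2, R4, (0, 1))
(4, 2, R7, (1,))
(6, 0, R4, (0, 1))
(6, 0, R7, (1,))
(6, 0, R8, (0, 1))
(6, 2, R7, (1,))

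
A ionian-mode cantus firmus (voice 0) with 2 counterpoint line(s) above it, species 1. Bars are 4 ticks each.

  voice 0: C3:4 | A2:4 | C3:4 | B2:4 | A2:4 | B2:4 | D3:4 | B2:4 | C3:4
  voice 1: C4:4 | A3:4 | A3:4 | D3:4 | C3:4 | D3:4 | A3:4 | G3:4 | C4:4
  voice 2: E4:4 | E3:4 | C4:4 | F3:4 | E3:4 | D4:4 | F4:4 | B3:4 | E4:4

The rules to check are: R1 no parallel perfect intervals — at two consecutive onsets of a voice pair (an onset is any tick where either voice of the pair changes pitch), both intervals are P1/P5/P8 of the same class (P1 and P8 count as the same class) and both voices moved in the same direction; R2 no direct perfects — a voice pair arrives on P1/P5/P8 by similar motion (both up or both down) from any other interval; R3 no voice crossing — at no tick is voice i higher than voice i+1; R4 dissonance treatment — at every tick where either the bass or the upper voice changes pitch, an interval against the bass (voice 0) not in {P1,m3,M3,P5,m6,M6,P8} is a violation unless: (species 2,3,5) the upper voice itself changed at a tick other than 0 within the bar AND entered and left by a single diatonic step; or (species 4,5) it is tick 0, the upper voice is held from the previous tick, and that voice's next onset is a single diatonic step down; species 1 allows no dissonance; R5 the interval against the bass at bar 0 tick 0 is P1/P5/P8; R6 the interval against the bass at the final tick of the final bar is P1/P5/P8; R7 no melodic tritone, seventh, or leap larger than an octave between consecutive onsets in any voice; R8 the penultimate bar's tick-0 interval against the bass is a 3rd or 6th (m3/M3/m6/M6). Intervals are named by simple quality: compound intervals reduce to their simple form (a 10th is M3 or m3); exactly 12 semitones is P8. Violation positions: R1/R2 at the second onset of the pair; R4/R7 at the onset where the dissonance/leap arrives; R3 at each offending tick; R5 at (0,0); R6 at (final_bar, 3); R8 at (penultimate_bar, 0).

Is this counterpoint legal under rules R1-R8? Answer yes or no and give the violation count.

No (18 violations)

bar 0: v0=C3 v1=C4 v2=E4 (M3)
bar 1: v0=A2 v1=A3 v2=E3 (P5)
bar 2: v0=C3 v1=A3 v2=C4 (P8)
bar 3: v0=B2 v1=D3 v2=F3 (TT)
bar 4: v0=A2 v1=C3 v2=E3 (P5)
bar 5: v0=B2 v1=D3 v2=D4 (m3)
bar 6: v0=D3 v1=A3 v2=F4 (m3)
bar 7: v0=B2 v1=G3 v2=B3 (P8)
bar 8: v0=C3 v1=C4 v2=E4 (M3)
  R5 @ bar0.0: opens on M3
  R1 @ bar1.0: C3/C4 P8 -> A2/A3 P8 similar
  R2 @ bar1.0: C3/E4 M3 -> A2/E3 P5 similar
  R3 @ bar1.0: A3 above E3
  R3 @ bar1.1: A3 above E3
  R3 @ bar1.2: A3 above E3
  R3 @ bar1.3: A3 above E3
  R2 @ bar2.0: A2/E3 P5 -> C3/C4 P8 similar
  R4 @ bar3.0: B2/F3 TT untreated
  R2 @ bar4.0: B2/F3 TT -> A2/E3 P5 similar
  R2 @ bar5.0: C3/E3 M3 -> D3/D4 P8 similar
  R7 @ bar5.0: E3->D4 leap 10st
  R2 @ bar6.0: B2/D3 m3 -> D3/A3 P5 similar
  R2 @ bar7.0: D3/F4 m3 -> B2/B3 P8 similar
  R7 @ bar7.0: F4->B3 leap 6st
  R8 @ bar7.0: penult P8 not 3rd/6th
  R2 @ bar8.0: B2/G3 m6 -> C3/C4 P8 similar
  R6 @ bar8.3: closes on M3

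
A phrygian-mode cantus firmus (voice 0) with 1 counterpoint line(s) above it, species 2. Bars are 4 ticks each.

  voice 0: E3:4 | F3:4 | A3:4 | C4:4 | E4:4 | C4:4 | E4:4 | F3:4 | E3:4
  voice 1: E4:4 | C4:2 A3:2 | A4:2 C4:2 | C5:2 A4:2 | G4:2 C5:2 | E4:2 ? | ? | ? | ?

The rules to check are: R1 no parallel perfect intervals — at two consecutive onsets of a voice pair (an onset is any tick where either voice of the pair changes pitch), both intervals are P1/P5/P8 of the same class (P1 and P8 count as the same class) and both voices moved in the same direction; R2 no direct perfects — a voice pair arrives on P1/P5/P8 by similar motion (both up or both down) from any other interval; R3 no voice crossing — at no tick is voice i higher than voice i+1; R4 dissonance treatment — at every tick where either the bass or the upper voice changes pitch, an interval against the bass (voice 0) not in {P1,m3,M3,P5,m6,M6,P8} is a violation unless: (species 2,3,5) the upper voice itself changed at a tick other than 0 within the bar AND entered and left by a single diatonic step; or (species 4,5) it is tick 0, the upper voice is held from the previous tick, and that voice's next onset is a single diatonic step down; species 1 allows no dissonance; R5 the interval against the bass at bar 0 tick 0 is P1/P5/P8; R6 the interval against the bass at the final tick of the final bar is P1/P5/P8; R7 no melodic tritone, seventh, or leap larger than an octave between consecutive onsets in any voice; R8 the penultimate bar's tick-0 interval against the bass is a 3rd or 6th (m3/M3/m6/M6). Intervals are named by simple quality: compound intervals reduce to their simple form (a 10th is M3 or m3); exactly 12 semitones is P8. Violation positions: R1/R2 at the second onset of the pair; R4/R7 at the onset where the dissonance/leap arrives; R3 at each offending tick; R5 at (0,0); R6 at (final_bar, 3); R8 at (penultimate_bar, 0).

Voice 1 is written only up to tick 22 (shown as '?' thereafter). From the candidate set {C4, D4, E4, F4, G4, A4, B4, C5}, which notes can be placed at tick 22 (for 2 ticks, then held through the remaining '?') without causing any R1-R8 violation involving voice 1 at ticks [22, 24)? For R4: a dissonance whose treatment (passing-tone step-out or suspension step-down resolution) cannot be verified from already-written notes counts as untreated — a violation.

{A4, C4, C5, E4, G4}

C4: legal
D4: violates R4
E4: legal
F4: violates R4
G4: legal
A4: legal
B4: violates R4
C5: legal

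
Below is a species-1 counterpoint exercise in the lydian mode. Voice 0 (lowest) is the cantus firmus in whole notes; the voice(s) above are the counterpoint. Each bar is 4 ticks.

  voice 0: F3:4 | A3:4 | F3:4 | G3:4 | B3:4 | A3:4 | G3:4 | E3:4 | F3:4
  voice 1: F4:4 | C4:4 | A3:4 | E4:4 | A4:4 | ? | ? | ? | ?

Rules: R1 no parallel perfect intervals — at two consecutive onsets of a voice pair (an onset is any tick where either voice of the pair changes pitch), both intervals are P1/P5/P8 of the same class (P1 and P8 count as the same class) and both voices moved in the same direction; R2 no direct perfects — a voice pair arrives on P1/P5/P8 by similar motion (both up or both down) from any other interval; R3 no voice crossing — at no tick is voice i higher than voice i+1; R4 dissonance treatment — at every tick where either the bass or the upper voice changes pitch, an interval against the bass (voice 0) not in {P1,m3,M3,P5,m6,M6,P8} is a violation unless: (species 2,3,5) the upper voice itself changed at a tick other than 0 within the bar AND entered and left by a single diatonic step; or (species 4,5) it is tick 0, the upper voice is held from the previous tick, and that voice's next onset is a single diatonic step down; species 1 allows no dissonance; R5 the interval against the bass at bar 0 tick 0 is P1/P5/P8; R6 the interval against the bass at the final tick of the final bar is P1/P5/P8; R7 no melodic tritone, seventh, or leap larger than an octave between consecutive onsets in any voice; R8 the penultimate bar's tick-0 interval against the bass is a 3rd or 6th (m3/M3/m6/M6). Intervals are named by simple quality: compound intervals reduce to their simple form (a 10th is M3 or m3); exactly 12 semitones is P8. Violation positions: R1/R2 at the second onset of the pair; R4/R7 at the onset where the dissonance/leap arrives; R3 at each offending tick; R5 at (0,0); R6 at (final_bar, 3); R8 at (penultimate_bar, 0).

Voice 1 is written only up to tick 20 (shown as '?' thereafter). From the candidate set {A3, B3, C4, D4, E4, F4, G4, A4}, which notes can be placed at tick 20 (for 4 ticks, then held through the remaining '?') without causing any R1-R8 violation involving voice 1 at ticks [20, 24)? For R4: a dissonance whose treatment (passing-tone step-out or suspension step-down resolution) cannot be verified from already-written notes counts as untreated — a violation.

A3: violates R2
B3: violates R4,R7
C4: legal
D4: violates R4
E4: violates R2
F4: legal
G4: violates R4
A4: legal

{A4, C4, F4}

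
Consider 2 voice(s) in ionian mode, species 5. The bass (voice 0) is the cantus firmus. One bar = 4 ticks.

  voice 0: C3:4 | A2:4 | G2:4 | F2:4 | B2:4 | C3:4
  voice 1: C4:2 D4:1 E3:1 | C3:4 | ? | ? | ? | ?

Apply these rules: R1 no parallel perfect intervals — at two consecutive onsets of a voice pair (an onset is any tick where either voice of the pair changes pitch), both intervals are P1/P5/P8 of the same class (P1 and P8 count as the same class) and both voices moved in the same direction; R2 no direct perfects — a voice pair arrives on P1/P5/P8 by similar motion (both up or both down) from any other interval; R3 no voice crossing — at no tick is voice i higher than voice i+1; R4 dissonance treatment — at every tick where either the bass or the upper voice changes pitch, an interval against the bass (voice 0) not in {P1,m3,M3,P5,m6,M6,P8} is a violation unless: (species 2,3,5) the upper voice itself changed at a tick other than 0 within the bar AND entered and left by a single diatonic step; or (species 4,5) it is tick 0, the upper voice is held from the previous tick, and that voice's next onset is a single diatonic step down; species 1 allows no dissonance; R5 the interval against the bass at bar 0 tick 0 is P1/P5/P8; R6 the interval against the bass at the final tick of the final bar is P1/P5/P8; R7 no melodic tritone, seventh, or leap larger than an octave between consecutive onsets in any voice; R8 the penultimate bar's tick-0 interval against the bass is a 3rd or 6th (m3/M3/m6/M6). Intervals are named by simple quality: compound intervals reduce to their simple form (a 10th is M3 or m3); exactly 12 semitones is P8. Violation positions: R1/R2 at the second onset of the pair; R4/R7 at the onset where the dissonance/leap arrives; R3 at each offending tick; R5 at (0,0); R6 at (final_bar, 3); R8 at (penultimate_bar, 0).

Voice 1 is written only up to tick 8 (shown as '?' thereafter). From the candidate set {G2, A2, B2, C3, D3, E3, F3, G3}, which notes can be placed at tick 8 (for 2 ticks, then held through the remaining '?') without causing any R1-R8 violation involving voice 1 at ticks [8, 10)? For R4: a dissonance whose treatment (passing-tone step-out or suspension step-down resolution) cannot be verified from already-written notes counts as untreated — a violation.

{B2, D3, E3, G3}

G2: violates R2
A2: violates R4
B2: legal
C3: violates R4
D3: legal
E3: legal
F3: violates R4
G3: legal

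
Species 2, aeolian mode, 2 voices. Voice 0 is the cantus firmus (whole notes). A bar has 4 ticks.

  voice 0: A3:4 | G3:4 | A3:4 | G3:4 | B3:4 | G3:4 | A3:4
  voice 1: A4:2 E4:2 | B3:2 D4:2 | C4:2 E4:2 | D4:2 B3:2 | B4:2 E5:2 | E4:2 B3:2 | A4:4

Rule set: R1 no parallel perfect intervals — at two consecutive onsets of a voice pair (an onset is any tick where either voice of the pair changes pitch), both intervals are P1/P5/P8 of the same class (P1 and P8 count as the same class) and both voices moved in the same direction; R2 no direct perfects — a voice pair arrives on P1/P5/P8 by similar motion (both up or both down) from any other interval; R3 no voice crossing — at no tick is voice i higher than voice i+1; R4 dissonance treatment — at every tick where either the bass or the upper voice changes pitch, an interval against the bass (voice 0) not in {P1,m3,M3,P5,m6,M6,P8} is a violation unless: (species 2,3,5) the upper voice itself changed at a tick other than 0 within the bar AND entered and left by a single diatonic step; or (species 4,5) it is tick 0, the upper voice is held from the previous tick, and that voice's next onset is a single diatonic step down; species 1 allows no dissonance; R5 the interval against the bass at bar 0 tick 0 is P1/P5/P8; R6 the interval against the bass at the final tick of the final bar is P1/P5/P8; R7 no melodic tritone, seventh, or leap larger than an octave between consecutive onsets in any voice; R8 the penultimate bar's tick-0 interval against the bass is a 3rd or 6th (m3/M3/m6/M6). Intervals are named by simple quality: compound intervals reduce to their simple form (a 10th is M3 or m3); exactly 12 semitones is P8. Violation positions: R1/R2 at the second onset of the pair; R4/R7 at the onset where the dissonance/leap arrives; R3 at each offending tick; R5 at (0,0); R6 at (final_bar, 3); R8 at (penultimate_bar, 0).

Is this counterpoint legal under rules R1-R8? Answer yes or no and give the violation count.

bar 0: v0=A3 v1=A4 (P8)
bar 1: v0=G3 v1=B3 (M3)
bar 2: v0=A3 v1=C4 (m3)
bar 3: v0=G3 v1=D4 (P5)
bar 4: v0=B3 v1=B4 (P8)
bar 5: v0=G3 v1=E4 (M6)
bar 6: v0=A3 v1=A4 (P8)
  R1 @ bar3.0: A3/E4 P5 -> G3/D4 P5 similar
  R2 @ bar4.0: G3/B3 M3 -> B3/B4 P8 similar
  R4 @ bar4.2: B3/E5 P4 untreated
  R2 @ bar6.0: G3/B3 M3 -> A3/A4 P8 similar
  R7 @ bar6.0: B3->A4 leap 10st

No (5 violations)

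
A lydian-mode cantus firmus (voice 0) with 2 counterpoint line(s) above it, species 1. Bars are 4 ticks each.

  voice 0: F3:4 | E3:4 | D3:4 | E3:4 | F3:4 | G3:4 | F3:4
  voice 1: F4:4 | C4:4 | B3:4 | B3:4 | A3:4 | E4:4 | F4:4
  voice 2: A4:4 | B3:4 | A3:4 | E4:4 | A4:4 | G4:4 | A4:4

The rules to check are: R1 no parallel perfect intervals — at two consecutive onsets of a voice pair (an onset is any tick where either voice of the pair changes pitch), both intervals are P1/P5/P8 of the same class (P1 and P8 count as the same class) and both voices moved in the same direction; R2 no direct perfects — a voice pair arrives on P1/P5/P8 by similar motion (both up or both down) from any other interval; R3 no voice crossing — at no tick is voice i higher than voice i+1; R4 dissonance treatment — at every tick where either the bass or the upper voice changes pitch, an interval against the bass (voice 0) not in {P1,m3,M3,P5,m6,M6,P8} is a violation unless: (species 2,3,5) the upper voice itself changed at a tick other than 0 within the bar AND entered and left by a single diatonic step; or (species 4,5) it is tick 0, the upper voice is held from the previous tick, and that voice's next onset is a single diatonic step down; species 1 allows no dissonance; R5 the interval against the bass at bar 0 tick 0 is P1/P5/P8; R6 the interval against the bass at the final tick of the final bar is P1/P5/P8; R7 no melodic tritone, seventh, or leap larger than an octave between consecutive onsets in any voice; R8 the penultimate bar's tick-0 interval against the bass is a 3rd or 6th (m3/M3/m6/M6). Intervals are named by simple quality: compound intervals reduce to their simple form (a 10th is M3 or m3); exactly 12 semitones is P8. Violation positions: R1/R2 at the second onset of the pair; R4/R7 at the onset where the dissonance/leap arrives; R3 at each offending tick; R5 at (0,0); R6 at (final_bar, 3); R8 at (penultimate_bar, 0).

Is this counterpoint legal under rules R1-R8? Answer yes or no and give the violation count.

bar 0: v0=F3 v1=F4 v2=A4 (M3)
bar 1: v0=E3 v1=C4 v2=B3 (P5)
bar 2: v0=D3 v1=B3 v2=A3 (P5)
bar 3: v0=E3 v1=B3 v2=E4 (P8)
bar 4: v0=F3 v1=A3 v2=A4 (M3)
bar 5: v0=G3 v1=E4 v2=G4 (P8)
bar 6: v0=F3 v1=F4 v2=A4 (M3)
  R5 @ bar0.0: opens on M3
  R2 @ bar1.0: F3/A4 M3 -> E3/B3 P5 similar
  R3 @ bar1.0: C4 above B3
  R7 @ bar1.0: A4->B3 leap 10st
  R3 @ bar1.1: C4 above B3
  R3 @ bar1.2: C4 above B3
  R3 @ bar1.3: C4 above B3
  R1 @ bar2.0: E3/B3 P5 -> D3/A3 P5 similar
  R3 @ bar2.0: B3 above A3
  R3 @ bar2.1: B3 above A3
  R3 @ bar2.2: B3 above A3
  R3 @ bar2.3: B3 above A3
  R2 @ bar3.0: D3/A3 P5 -> E3/E4 P8 similar
  R8 @ bar5.0: penult P8 not 3rd/6th
  R6 @ bar6.3: closes on M3

No (15 violations)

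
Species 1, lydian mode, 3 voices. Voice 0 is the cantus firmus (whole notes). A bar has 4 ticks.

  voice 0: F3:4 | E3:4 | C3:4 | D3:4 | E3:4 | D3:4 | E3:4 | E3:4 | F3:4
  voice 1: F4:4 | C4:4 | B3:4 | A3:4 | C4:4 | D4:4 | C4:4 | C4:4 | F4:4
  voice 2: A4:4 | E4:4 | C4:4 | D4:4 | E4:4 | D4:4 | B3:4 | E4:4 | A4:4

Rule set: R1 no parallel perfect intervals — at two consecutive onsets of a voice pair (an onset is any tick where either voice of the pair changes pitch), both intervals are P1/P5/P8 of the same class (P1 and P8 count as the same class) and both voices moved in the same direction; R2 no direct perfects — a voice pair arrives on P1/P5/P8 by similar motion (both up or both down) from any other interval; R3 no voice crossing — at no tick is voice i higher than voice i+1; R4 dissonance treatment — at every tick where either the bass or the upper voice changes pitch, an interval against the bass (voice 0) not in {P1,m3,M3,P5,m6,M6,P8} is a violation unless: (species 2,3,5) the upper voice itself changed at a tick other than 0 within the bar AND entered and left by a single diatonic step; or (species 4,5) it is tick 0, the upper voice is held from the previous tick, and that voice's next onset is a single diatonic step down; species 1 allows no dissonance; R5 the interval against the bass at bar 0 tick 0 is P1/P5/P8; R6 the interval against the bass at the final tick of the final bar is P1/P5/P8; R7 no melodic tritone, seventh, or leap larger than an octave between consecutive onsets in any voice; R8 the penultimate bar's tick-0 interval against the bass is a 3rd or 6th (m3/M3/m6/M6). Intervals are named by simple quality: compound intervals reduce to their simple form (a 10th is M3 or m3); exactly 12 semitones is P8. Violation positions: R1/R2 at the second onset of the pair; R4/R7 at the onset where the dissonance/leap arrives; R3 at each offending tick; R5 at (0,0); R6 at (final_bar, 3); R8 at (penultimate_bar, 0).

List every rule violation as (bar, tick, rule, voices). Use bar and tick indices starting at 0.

bar 0: v0=F3 v1=F4 v2=A4 downbeat M3
bar 1: v0=E3 v1=C4 v2=E4 downbeat P8
bar 2: v0=C3 v1=B3 v2=C4 downbeat P8
bar 3: v0=D3 v1=A3 v2=D4 downbeat P8
bar 4: v0=E3 v1=C4 v2=E4 downbeat P8
bar 5: v0=D3 v1=D4 v2=D4 downbeat P8
bar 6: v0=E3 v1=C4 v2=B3 downbeat P5
bar 7: v0=E3 v1=C4 v2=E4 downbeat P8
bar 8: v0=F3 v1=F4 v2=A4 downbeat M3
  -> R5 @ bar 0 tick 0 v(0, 2): opens on M3
  -> R2 @ bar 1 tick 0 v(0, 2): F3/A4 M3 -> E3/E4 P8 similar
  -> R1 @ bar 2 tick 0 v(0, 2): E3/E4 P8 -> C3/C4 P8 similar
  -> R4 @ bar 2 tick 0 v(0, 1): C3/B3 M7 untreated
  -> R1 @ bar 3 tick 0 v(0, 2): C3/C4 P8 -> D3/D4 P8 similar
  -> R1 @ bar 4 tick 0 v(0, 2): D3/D4 P8 -> E3/E4 P8 similar
  -> R1 @ bar 5 tick 0 v(0, 2): E3/E4 P8 -> D3/D4 P8 similar
  -> R3 @ bar 6 tick 0 v(1, 2): C4 above B3
  -> R3 @ bar 6 tick 1 v(1, 2): C4 above B3
  -> R3 @ bar 6 tick 2 v(1, 2): C4 above B3
  -> R3 @ bar 6 tick 3 v(1, 2): C4 above B3
  -> R8 @ bar 7 tick 0 v(0, 2): penult P8 not 3rd/6th
  -> R2 @ bar 8 tick 0 v(0, 1): E3/C4 m6 -> F3/F4 P8 similar
  -> R6 @ bar 8 tick 3 v(0, 2): closes on M3

(0, 0, R5, (0, 2))
(1, 0, R2, (0, 2))
(2, 0, R1, (0, 2))
(2, 0, R4, (0, 1))
(3, 0, R1, (0, 2))
(4, 0, R1, (0, 2))
(5, 0, R1, (0, 2))
(6, 0, R3, (1, 2))
(6, 1, R3, (1, 2))
(6, 2, R3, (1, 2))
(6, 3, R3, (1, 2))
(7, 0, R8, (0, 2))
(8, 0, R2, (0, 1))
(8, 3, R6, (0, 2))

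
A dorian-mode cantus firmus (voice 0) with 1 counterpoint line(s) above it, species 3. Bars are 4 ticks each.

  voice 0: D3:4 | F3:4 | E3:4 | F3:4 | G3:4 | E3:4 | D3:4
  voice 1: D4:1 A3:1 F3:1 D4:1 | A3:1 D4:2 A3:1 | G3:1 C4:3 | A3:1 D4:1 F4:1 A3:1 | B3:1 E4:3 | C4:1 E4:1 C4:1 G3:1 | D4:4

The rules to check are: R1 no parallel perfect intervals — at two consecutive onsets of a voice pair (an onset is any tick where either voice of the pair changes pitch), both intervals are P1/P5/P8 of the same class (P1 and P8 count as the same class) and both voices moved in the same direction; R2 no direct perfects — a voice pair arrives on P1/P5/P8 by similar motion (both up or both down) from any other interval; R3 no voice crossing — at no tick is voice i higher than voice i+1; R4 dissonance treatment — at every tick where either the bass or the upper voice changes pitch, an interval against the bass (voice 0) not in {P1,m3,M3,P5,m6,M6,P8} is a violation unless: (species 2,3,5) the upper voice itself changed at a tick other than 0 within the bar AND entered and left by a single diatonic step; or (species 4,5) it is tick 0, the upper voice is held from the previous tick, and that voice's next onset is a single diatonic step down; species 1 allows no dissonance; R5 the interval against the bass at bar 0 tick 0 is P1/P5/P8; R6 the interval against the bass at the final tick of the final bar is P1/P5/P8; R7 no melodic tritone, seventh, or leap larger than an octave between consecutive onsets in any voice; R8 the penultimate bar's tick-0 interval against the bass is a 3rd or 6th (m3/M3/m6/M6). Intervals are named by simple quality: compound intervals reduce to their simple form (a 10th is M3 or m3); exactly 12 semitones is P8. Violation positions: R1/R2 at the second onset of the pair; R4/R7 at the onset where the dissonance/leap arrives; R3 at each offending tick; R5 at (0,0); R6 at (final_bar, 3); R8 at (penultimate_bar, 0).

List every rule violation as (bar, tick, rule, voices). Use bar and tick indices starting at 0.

No violations across 7 bars (D3..D3 vs D4..D4).

bar 0: v0=D3 v1=D4 downbeat P8
bar 1: v0=F3 v1=A3 downbeat M3
bar 2: v0=E3 v1=G3 downbeat m3
bar 3: v0=F3 v1=A3 downbeat M3
bar 4: v0=G3 v1=B3 downbeat M3
bar 5: v0=E3 v1=C4 downbeat m6
bar 6: v0=D3 v1=D4 downbeat P8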